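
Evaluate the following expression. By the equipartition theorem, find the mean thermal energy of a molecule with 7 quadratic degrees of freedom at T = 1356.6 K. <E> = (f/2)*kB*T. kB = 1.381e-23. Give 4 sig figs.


Step 1: f/2 = 7/2 = 3.5
Step 2: kB*T = 1.381e-23 * 1356.6 = 1.873e-20
Step 3: <E> = 3.5 * 1.873e-20 = 6.557e-20 J

6.557e-20


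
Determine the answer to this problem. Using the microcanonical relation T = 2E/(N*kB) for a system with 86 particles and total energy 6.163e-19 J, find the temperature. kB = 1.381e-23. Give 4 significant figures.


Step 1: Numerator = 2*E = 2*6.163e-19 = 1.233e-18 J
Step 2: Denominator = N*kB = 86*1.381e-23 = 1.188e-21
Step 3: T = 1.233e-18 / 1.188e-21 = 1038 K

1038


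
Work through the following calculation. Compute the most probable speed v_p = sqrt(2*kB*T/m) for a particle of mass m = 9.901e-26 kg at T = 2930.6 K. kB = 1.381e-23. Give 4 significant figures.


Step 1: Numerator = 2*kB*T = 2*1.381e-23*2930.6 = 8.094e-20
Step 2: Ratio = 8.094e-20 / 9.901e-26 = 8.175e+05
Step 3: v_p = sqrt(8.175e+05) = 904.2 m/s

904.2


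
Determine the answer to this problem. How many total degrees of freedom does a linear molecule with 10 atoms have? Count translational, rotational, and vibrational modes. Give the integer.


Step 1: Translational DOF = 3
Step 2: Rotational DOF (linear) = 2
Step 3: Vibrational DOF = 3*10 - 5 = 25
Step 4: Total = 3 + 2 + 25 = 30

30


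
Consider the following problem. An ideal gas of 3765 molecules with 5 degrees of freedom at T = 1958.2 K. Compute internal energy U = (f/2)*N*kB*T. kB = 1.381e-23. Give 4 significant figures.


Step 1: f/2 = 5/2 = 2.5
Step 2: N*kB*T = 3765*1.381e-23*1958.2 = 1.018e-16
Step 3: U = 2.5 * 1.018e-16 = 2.545e-16 J

2.545e-16


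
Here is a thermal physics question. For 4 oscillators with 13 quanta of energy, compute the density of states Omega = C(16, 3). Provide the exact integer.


Step 1: Use binomial coefficient C(16, 3)
Step 2: Numerator = 16! / 13!
Step 3: Denominator = 3!
Step 4: Omega = 560

560


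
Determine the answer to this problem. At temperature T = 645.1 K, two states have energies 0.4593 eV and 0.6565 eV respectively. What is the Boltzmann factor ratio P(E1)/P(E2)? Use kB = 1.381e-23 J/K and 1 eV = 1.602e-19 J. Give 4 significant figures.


Step 1: Compute energy difference dE = E1 - E2 = 0.4593 - 0.6565 = -0.1972 eV
Step 2: Convert to Joules: dE_J = -0.1972 * 1.602e-19 = -3.159e-20 J
Step 3: Compute exponent = -dE_J / (kB * T) = -(-3.159e-20) / (1.381e-23 * 645.1) = 3.546
Step 4: P(E1)/P(E2) = exp(3.546) = 34.68

34.68


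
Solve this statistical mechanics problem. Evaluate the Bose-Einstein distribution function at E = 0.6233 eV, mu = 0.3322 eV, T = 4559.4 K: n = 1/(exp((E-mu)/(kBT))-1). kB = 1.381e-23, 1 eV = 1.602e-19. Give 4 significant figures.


Step 1: (E - mu) = 0.2911 eV
Step 2: x = (E-mu)*eV/(kB*T) = 0.2911*1.602e-19/(1.381e-23*4559.4) = 0.7406
Step 3: exp(x) = 2.097
Step 4: n = 1/(exp(x)-1) = 0.9114

0.9114


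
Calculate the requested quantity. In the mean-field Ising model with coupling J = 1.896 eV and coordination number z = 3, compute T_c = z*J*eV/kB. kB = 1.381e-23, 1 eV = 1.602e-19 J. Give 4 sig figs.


Step 1: z*J = 3*1.896 = 5.688 eV
Step 2: Convert to Joules: 5.688*1.602e-19 = 9.112e-19 J
Step 3: T_c = 9.112e-19 / 1.381e-23 = 6.598e+04 K

6.598e+04


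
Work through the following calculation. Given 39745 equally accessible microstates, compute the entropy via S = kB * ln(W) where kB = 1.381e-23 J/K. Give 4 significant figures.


Step 1: ln(W) = ln(39745) = 10.59
Step 2: S = kB * ln(W) = 1.381e-23 * 10.59
Step 3: S = 1.463e-22 J/K

1.463e-22


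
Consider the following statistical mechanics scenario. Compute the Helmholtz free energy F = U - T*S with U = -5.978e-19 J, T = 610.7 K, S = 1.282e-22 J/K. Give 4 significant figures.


Step 1: T*S = 610.7 * 1.282e-22 = 7.829e-20 J
Step 2: F = U - T*S = -5.978e-19 - 7.829e-20
Step 3: F = -6.761e-19 J

-6.761e-19


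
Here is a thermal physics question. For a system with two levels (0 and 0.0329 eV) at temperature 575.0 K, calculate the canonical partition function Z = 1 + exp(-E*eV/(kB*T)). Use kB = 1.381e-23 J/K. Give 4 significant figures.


Step 1: Compute beta*E = E*eV/(kB*T) = 0.0329*1.602e-19/(1.381e-23*575.0) = 0.6637
Step 2: exp(-beta*E) = exp(-0.6637) = 0.5149
Step 3: Z = 1 + 0.5149 = 1.515

1.515


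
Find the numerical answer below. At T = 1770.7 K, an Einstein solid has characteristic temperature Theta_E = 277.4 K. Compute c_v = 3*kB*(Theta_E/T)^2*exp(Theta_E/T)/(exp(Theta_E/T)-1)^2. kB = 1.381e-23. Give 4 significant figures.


Step 1: x = Theta_E/T = 277.4/1770.7 = 0.1567
Step 2: x^2 = 0.02454
Step 3: exp(x) = 1.17
Step 4: c_v = 3*1.381e-23*0.02454*1.17/(1.17-1)^2 = 4.135e-23

4.135e-23


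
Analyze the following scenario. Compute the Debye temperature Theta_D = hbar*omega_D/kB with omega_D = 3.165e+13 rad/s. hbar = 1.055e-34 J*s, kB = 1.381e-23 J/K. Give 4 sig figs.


Step 1: hbar*omega_D = 1.055e-34 * 3.165e+13 = 3.339e-21 J
Step 2: Theta_D = 3.339e-21 / 1.381e-23
Step 3: Theta_D = 241.8 K

241.8


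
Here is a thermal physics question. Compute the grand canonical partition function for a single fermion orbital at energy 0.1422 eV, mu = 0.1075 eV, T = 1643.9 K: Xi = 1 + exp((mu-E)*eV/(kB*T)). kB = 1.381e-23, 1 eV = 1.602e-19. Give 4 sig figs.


Step 1: (mu - E) = 0.1075 - 0.1422 = -0.0347 eV
Step 2: x = (mu-E)*eV/(kB*T) = -0.0347*1.602e-19/(1.381e-23*1643.9) = -0.2449
Step 3: exp(x) = 0.7828
Step 4: Xi = 1 + 0.7828 = 1.783

1.783


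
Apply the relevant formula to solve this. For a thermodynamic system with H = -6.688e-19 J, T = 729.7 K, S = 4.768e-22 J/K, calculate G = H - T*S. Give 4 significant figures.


Step 1: T*S = 729.7 * 4.768e-22 = 3.479e-19 J
Step 2: G = H - T*S = -6.688e-19 - 3.479e-19
Step 3: G = -1.017e-18 J

-1.017e-18


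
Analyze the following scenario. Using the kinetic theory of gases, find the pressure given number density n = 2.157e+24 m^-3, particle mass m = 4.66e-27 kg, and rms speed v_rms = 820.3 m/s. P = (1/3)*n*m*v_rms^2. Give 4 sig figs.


Step 1: v_rms^2 = 820.3^2 = 6.729e+05
Step 2: n*m = 2.157e+24*4.66e-27 = 0.01005
Step 3: P = (1/3)*0.01005*6.729e+05 = 2255 Pa

2255


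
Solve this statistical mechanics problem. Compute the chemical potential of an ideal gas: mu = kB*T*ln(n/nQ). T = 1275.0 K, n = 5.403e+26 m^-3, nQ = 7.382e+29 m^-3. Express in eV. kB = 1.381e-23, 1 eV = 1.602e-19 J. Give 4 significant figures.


Step 1: n/nQ = 5.403e+26/7.382e+29 = 0.0007319
Step 2: ln(n/nQ) = -7.22
Step 3: mu = kB*T*ln(n/nQ) = 1.761e-20*-7.22 = -1.271e-19 J
Step 4: Convert to eV: -1.271e-19/1.602e-19 = -0.7935 eV

-0.7935


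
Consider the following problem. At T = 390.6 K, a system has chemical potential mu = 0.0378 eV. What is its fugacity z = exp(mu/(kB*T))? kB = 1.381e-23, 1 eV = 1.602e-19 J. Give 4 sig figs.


Step 1: Convert mu to Joules: 0.0378*1.602e-19 = 6.056e-21 J
Step 2: kB*T = 1.381e-23*390.6 = 5.394e-21 J
Step 3: mu/(kB*T) = 1.123
Step 4: z = exp(1.123) = 3.073

3.073


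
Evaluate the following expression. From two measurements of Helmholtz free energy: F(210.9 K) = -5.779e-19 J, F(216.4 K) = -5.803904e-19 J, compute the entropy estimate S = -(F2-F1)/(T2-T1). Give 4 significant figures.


Step 1: dF = F2 - F1 = -5.803904e-19 - (-5.779e-19) = -2.4904e-21 J
Step 2: dT = T2 - T1 = 216.4 - 210.9 = 5.5 K
Step 3: S = -dF/dT = -(-2.4904e-21)/5.5 = 4.528e-22 J/K

4.528e-22


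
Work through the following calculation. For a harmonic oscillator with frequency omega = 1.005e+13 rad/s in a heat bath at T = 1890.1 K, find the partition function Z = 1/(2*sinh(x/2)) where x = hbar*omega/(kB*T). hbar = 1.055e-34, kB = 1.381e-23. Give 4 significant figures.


Step 1: Compute x = hbar*omega/(kB*T) = 1.055e-34*1.005e+13/(1.381e-23*1890.1) = 0.04062
Step 2: x/2 = 0.02031
Step 3: sinh(x/2) = 0.02031
Step 4: Z = 1/(2*0.02031) = 24.62

24.62


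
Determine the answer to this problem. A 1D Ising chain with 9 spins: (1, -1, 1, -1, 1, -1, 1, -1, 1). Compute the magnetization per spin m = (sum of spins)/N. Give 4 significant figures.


Step 1: Count up spins (+1): 5, down spins (-1): 4
Step 2: Total magnetization M = 5 - 4 = 1
Step 3: m = M/N = 1/9 = 0.1111

0.1111


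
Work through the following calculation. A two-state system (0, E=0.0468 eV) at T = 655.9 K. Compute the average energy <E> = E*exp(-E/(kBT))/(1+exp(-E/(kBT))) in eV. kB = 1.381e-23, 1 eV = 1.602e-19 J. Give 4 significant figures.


Step 1: beta*E = 0.0468*1.602e-19/(1.381e-23*655.9) = 0.8277
Step 2: exp(-beta*E) = 0.437
Step 3: <E> = 0.0468*0.437/(1+0.437) = 0.01423 eV

0.01423


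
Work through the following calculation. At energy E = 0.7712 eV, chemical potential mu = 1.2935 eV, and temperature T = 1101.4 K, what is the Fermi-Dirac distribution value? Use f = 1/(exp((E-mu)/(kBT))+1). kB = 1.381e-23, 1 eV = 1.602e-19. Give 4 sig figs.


Step 1: (E - mu) = 0.7712 - 1.2935 = -0.5223 eV
Step 2: Convert: (E-mu)*eV = -8.367e-20 J
Step 3: x = (E-mu)*eV/(kB*T) = -5.501
Step 4: f = 1/(exp(-5.501)+1) = 0.9959

0.9959


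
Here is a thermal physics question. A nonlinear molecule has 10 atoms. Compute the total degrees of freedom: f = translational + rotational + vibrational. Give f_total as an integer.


Step 1: Translational DOF = 3
Step 2: Rotational DOF (nonlinear) = 3
Step 3: Vibrational DOF = 3*10 - 6 = 24
Step 4: Total = 3 + 3 + 24 = 30

30


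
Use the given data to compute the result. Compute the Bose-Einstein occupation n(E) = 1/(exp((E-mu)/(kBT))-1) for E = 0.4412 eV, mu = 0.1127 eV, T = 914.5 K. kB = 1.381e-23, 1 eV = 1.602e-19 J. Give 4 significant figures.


Step 1: (E - mu) = 0.3285 eV
Step 2: x = (E-mu)*eV/(kB*T) = 0.3285*1.602e-19/(1.381e-23*914.5) = 4.167
Step 3: exp(x) = 64.52
Step 4: n = 1/(exp(x)-1) = 0.01574

0.01574


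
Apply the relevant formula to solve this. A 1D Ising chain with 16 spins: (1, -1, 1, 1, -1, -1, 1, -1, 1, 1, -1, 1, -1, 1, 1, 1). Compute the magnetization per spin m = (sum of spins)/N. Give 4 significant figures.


Step 1: Count up spins (+1): 10, down spins (-1): 6
Step 2: Total magnetization M = 10 - 6 = 4
Step 3: m = M/N = 4/16 = 0.25

0.25


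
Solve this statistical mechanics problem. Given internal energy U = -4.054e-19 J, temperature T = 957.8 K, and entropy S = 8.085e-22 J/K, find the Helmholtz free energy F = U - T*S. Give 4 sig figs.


Step 1: T*S = 957.8 * 8.085e-22 = 7.744e-19 J
Step 2: F = U - T*S = -4.054e-19 - 7.744e-19
Step 3: F = -1.18e-18 J

-1.18e-18


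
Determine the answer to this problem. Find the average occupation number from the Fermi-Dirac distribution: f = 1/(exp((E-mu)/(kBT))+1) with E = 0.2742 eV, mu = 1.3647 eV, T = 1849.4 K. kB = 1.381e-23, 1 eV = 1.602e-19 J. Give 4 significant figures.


Step 1: (E - mu) = 0.2742 - 1.3647 = -1.091 eV
Step 2: Convert: (E-mu)*eV = -1.747e-19 J
Step 3: x = (E-mu)*eV/(kB*T) = -6.84
Step 4: f = 1/(exp(-6.84)+1) = 0.9989

0.9989


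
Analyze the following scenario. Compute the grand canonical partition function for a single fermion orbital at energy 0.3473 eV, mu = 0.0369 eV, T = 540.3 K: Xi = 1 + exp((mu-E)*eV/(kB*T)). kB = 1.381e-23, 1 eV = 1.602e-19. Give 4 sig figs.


Step 1: (mu - E) = 0.0369 - 0.3473 = -0.3104 eV
Step 2: x = (mu-E)*eV/(kB*T) = -0.3104*1.602e-19/(1.381e-23*540.3) = -6.664
Step 3: exp(x) = 0.001276
Step 4: Xi = 1 + 0.001276 = 1.001

1.001


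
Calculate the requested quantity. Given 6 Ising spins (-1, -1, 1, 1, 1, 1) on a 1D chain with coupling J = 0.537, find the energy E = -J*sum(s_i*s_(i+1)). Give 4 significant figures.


Step 1: Nearest-neighbor products: 1, -1, 1, 1, 1
Step 2: Sum of products = 3
Step 3: E = -0.537 * 3 = -1.611

-1.611


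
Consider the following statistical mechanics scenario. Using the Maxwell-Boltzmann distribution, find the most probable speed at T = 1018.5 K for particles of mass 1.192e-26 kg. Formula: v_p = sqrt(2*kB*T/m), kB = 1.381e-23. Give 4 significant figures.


Step 1: Numerator = 2*kB*T = 2*1.381e-23*1018.5 = 2.813e-20
Step 2: Ratio = 2.813e-20 / 1.192e-26 = 2.36e+06
Step 3: v_p = sqrt(2.36e+06) = 1536 m/s

1536


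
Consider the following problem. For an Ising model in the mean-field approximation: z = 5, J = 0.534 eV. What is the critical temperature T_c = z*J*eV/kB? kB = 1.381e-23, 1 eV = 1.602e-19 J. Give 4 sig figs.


Step 1: z*J = 5*0.534 = 2.67 eV
Step 2: Convert to Joules: 2.67*1.602e-19 = 4.277e-19 J
Step 3: T_c = 4.277e-19 / 1.381e-23 = 3.097e+04 K

3.097e+04


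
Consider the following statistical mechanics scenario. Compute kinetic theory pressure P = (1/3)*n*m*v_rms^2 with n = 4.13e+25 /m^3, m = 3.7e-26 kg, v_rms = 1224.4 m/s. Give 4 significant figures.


Step 1: v_rms^2 = 1224.4^2 = 1.499e+06
Step 2: n*m = 4.13e+25*3.7e-26 = 1.528
Step 3: P = (1/3)*1.528*1.499e+06 = 7.636e+05 Pa

7.636e+05


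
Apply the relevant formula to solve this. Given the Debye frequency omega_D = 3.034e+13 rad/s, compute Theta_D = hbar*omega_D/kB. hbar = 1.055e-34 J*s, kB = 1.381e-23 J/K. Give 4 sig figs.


Step 1: hbar*omega_D = 1.055e-34 * 3.034e+13 = 3.201e-21 J
Step 2: Theta_D = 3.201e-21 / 1.381e-23
Step 3: Theta_D = 231.8 K

231.8


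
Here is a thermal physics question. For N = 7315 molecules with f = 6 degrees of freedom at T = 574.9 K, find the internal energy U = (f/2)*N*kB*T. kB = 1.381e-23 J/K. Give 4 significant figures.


Step 1: f/2 = 6/2 = 3.0
Step 2: N*kB*T = 7315*1.381e-23*574.9 = 5.808e-17
Step 3: U = 3.0 * 5.808e-17 = 1.742e-16 J

1.742e-16


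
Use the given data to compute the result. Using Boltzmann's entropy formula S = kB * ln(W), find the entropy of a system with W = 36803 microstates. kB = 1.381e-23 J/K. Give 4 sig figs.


Step 1: ln(W) = ln(36803) = 10.51
Step 2: S = kB * ln(W) = 1.381e-23 * 10.51
Step 3: S = 1.452e-22 J/K

1.452e-22


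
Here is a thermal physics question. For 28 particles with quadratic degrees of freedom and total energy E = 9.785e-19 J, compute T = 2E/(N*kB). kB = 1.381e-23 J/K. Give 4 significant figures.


Step 1: Numerator = 2*E = 2*9.785e-19 = 1.957e-18 J
Step 2: Denominator = N*kB = 28*1.381e-23 = 3.867e-22
Step 3: T = 1.957e-18 / 3.867e-22 = 5061 K

5061


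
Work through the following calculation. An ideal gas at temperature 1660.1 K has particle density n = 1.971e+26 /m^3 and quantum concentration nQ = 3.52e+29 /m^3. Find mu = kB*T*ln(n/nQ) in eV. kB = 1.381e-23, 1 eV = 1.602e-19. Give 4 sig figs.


Step 1: n/nQ = 1.971e+26/3.52e+29 = 0.0005599
Step 2: ln(n/nQ) = -7.488
Step 3: mu = kB*T*ln(n/nQ) = 2.293e-20*-7.488 = -1.717e-19 J
Step 4: Convert to eV: -1.717e-19/1.602e-19 = -1.072 eV

-1.072


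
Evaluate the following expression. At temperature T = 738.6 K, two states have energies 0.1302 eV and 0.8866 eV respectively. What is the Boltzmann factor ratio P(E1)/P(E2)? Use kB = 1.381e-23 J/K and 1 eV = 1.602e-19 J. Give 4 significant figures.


Step 1: Compute energy difference dE = E1 - E2 = 0.1302 - 0.8866 = -0.7564 eV
Step 2: Convert to Joules: dE_J = -0.7564 * 1.602e-19 = -1.212e-19 J
Step 3: Compute exponent = -dE_J / (kB * T) = -(-1.212e-19) / (1.381e-23 * 738.6) = 11.88
Step 4: P(E1)/P(E2) = exp(11.88) = 1.443e+05

1.443e+05


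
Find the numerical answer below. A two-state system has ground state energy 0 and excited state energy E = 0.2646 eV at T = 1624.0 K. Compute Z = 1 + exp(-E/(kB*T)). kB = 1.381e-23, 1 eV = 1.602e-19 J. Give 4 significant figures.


Step 1: Compute beta*E = E*eV/(kB*T) = 0.2646*1.602e-19/(1.381e-23*1624.0) = 1.89
Step 2: exp(-beta*E) = exp(-1.89) = 0.1511
Step 3: Z = 1 + 0.1511 = 1.151

1.151


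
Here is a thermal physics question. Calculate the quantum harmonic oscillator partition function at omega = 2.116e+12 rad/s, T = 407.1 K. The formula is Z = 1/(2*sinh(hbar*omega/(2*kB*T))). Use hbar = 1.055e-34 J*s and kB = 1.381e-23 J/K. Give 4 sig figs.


Step 1: Compute x = hbar*omega/(kB*T) = 1.055e-34*2.116e+12/(1.381e-23*407.1) = 0.03971
Step 2: x/2 = 0.01985
Step 3: sinh(x/2) = 0.01986
Step 4: Z = 1/(2*0.01986) = 25.18

25.18


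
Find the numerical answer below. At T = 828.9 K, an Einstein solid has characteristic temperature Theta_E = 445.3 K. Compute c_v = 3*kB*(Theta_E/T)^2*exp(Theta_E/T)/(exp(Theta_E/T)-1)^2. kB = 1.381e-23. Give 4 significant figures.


Step 1: x = Theta_E/T = 445.3/828.9 = 0.5372
Step 2: x^2 = 0.2886
Step 3: exp(x) = 1.711
Step 4: c_v = 3*1.381e-23*0.2886*1.711/(1.711-1)^2 = 4.045e-23

4.045e-23


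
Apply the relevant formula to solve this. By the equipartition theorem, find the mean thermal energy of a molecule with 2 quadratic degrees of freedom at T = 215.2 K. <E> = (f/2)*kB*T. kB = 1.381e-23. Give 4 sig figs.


Step 1: f/2 = 2/2 = 1
Step 2: kB*T = 1.381e-23 * 215.2 = 2.972e-21
Step 3: <E> = 1 * 2.972e-21 = 2.972e-21 J

2.972e-21


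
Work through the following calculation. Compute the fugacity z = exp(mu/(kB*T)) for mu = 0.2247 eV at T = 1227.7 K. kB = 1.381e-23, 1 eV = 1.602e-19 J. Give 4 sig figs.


Step 1: Convert mu to Joules: 0.2247*1.602e-19 = 3.6e-20 J
Step 2: kB*T = 1.381e-23*1227.7 = 1.695e-20 J
Step 3: mu/(kB*T) = 2.123
Step 4: z = exp(2.123) = 8.357

8.357


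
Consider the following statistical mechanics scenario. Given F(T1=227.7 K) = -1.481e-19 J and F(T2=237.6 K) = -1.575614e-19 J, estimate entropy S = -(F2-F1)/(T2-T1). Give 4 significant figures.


Step 1: dF = F2 - F1 = -1.575614e-19 - (-1.481e-19) = -9.4614e-21 J
Step 2: dT = T2 - T1 = 237.6 - 227.7 = 9.9 K
Step 3: S = -dF/dT = -(-9.4614e-21)/9.9 = 9.557e-22 J/K

9.557e-22


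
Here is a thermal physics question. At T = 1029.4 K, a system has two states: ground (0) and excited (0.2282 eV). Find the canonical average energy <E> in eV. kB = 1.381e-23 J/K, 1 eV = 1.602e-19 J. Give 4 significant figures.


Step 1: beta*E = 0.2282*1.602e-19/(1.381e-23*1029.4) = 2.572
Step 2: exp(-beta*E) = 0.07641
Step 3: <E> = 0.2282*0.07641/(1+0.07641) = 0.0162 eV

0.0162


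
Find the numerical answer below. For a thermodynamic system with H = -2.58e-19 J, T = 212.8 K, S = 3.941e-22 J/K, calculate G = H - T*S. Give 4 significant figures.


Step 1: T*S = 212.8 * 3.941e-22 = 8.386e-20 J
Step 2: G = H - T*S = -2.58e-19 - 8.386e-20
Step 3: G = -3.419e-19 J

-3.419e-19


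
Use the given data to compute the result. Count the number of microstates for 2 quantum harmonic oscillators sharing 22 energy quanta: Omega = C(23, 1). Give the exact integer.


Step 1: Use binomial coefficient C(23, 1)
Step 2: Numerator = 23! / 22!
Step 3: Denominator = 1!
Step 4: Omega = 23

23


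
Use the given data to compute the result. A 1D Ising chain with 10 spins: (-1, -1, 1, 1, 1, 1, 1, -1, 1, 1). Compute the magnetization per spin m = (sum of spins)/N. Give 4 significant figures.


Step 1: Count up spins (+1): 7, down spins (-1): 3
Step 2: Total magnetization M = 7 - 3 = 4
Step 3: m = M/N = 4/10 = 0.4

0.4


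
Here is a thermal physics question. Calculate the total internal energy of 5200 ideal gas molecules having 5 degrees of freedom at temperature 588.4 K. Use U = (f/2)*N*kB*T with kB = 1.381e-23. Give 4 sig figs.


Step 1: f/2 = 5/2 = 2.5
Step 2: N*kB*T = 5200*1.381e-23*588.4 = 4.225e-17
Step 3: U = 2.5 * 4.225e-17 = 1.056e-16 J

1.056e-16


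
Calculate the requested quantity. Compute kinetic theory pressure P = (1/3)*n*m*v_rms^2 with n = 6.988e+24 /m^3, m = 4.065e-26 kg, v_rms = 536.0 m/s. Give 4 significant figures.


Step 1: v_rms^2 = 536.0^2 = 2.873e+05
Step 2: n*m = 6.988e+24*4.065e-26 = 0.2841
Step 3: P = (1/3)*0.2841*2.873e+05 = 2.72e+04 Pa

2.72e+04


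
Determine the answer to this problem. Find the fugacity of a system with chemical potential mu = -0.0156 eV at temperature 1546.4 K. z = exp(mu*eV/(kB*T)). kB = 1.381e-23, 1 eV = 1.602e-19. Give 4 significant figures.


Step 1: Convert mu to Joules: -0.0156*1.602e-19 = -2.499e-21 J
Step 2: kB*T = 1.381e-23*1546.4 = 2.136e-20 J
Step 3: mu/(kB*T) = -0.117
Step 4: z = exp(-0.117) = 0.8896

0.8896


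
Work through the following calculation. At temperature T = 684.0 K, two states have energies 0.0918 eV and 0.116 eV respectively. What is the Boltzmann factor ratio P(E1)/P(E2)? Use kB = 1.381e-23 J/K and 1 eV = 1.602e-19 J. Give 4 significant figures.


Step 1: Compute energy difference dE = E1 - E2 = 0.0918 - 0.116 = -0.0242 eV
Step 2: Convert to Joules: dE_J = -0.0242 * 1.602e-19 = -3.877e-21 J
Step 3: Compute exponent = -dE_J / (kB * T) = -(-3.877e-21) / (1.381e-23 * 684.0) = 0.4104
Step 4: P(E1)/P(E2) = exp(0.4104) = 1.507

1.507


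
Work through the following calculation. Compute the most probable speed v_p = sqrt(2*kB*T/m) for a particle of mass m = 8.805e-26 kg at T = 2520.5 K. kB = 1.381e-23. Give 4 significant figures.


Step 1: Numerator = 2*kB*T = 2*1.381e-23*2520.5 = 6.962e-20
Step 2: Ratio = 6.962e-20 / 8.805e-26 = 7.906e+05
Step 3: v_p = sqrt(7.906e+05) = 889.2 m/s

889.2


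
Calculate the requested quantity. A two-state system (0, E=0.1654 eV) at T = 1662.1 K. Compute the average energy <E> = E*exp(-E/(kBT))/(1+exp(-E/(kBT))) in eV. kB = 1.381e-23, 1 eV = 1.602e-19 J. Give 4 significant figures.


Step 1: beta*E = 0.1654*1.602e-19/(1.381e-23*1662.1) = 1.154
Step 2: exp(-beta*E) = 0.3153
Step 3: <E> = 0.1654*0.3153/(1+0.3153) = 0.03964 eV

0.03964


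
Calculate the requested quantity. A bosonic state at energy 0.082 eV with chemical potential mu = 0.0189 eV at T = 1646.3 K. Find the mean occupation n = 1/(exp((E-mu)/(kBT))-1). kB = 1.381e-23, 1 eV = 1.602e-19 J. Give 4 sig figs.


Step 1: (E - mu) = 0.0631 eV
Step 2: x = (E-mu)*eV/(kB*T) = 0.0631*1.602e-19/(1.381e-23*1646.3) = 0.4446
Step 3: exp(x) = 1.56
Step 4: n = 1/(exp(x)-1) = 1.786

1.786


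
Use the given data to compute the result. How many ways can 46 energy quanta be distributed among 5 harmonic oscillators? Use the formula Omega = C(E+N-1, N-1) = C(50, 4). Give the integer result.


Step 1: Use binomial coefficient C(50, 4)
Step 2: Numerator = 50! / 46!
Step 3: Denominator = 4!
Step 4: Omega = 230300

230300


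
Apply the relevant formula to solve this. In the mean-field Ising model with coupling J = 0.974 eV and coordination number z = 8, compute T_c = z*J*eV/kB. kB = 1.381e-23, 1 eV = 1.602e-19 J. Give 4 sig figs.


Step 1: z*J = 8*0.974 = 7.792 eV
Step 2: Convert to Joules: 7.792*1.602e-19 = 1.248e-18 J
Step 3: T_c = 1.248e-18 / 1.381e-23 = 9.039e+04 K

9.039e+04


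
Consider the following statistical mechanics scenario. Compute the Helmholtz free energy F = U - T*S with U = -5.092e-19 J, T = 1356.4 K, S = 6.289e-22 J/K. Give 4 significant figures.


Step 1: T*S = 1356.4 * 6.289e-22 = 8.53e-19 J
Step 2: F = U - T*S = -5.092e-19 - 8.53e-19
Step 3: F = -1.362e-18 J

-1.362e-18


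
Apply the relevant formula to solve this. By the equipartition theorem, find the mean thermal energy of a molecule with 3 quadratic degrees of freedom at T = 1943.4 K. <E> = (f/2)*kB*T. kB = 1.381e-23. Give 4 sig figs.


Step 1: f/2 = 3/2 = 1.5
Step 2: kB*T = 1.381e-23 * 1943.4 = 2.684e-20
Step 3: <E> = 1.5 * 2.684e-20 = 4.026e-20 J

4.026e-20


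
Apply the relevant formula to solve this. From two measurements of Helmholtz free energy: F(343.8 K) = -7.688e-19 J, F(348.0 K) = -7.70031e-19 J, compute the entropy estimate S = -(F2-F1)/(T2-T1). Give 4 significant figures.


Step 1: dF = F2 - F1 = -7.70031e-19 - (-7.688e-19) = -1.231e-21 J
Step 2: dT = T2 - T1 = 348.0 - 343.8 = 4.2 K
Step 3: S = -dF/dT = -(-1.231e-21)/4.2 = 2.931e-22 J/K

2.931e-22


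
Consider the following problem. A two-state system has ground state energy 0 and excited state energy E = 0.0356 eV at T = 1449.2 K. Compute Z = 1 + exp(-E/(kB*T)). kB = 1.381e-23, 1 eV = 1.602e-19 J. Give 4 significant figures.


Step 1: Compute beta*E = E*eV/(kB*T) = 0.0356*1.602e-19/(1.381e-23*1449.2) = 0.285
Step 2: exp(-beta*E) = exp(-0.285) = 0.752
Step 3: Z = 1 + 0.752 = 1.752

1.752


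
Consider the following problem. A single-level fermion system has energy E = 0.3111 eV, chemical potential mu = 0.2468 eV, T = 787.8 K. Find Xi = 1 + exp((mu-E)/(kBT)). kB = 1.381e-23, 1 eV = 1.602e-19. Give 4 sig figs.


Step 1: (mu - E) = 0.2468 - 0.3111 = -0.0643 eV
Step 2: x = (mu-E)*eV/(kB*T) = -0.0643*1.602e-19/(1.381e-23*787.8) = -0.9468
Step 3: exp(x) = 0.388
Step 4: Xi = 1 + 0.388 = 1.388

1.388


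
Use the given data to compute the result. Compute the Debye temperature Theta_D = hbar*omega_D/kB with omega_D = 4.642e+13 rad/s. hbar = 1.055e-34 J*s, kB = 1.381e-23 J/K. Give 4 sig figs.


Step 1: hbar*omega_D = 1.055e-34 * 4.642e+13 = 4.897e-21 J
Step 2: Theta_D = 4.897e-21 / 1.381e-23
Step 3: Theta_D = 354.6 K

354.6


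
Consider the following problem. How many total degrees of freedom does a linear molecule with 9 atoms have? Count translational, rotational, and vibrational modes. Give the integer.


Step 1: Translational DOF = 3
Step 2: Rotational DOF (linear) = 2
Step 3: Vibrational DOF = 3*9 - 5 = 22
Step 4: Total = 3 + 2 + 22 = 27

27


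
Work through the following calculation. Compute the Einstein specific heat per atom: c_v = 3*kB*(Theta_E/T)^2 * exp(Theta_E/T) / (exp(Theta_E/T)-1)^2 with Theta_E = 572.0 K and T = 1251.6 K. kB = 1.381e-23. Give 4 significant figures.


Step 1: x = Theta_E/T = 572.0/1251.6 = 0.457
Step 2: x^2 = 0.2089
Step 3: exp(x) = 1.579
Step 4: c_v = 3*1.381e-23*0.2089*1.579/(1.579-1)^2 = 4.072e-23

4.072e-23


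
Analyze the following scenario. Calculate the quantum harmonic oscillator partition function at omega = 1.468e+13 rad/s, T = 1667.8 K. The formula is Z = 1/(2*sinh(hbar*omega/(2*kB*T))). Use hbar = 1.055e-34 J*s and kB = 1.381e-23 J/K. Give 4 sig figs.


Step 1: Compute x = hbar*omega/(kB*T) = 1.055e-34*1.468e+13/(1.381e-23*1667.8) = 0.06724
Step 2: x/2 = 0.03362
Step 3: sinh(x/2) = 0.03363
Step 4: Z = 1/(2*0.03363) = 14.87

14.87


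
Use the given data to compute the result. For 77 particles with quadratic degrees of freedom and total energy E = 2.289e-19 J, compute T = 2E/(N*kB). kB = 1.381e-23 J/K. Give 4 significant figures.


Step 1: Numerator = 2*E = 2*2.289e-19 = 4.578e-19 J
Step 2: Denominator = N*kB = 77*1.381e-23 = 1.063e-21
Step 3: T = 4.578e-19 / 1.063e-21 = 430.5 K

430.5


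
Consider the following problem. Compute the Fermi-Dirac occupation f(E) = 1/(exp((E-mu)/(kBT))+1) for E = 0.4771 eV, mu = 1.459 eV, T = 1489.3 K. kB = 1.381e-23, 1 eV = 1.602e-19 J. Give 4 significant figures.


Step 1: (E - mu) = 0.4771 - 1.459 = -0.9819 eV
Step 2: Convert: (E-mu)*eV = -1.573e-19 J
Step 3: x = (E-mu)*eV/(kB*T) = -7.648
Step 4: f = 1/(exp(-7.648)+1) = 0.9995

0.9995


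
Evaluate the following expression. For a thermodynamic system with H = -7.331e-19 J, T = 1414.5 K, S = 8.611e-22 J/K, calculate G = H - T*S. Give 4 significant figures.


Step 1: T*S = 1414.5 * 8.611e-22 = 1.218e-18 J
Step 2: G = H - T*S = -7.331e-19 - 1.218e-18
Step 3: G = -1.951e-18 J

-1.951e-18


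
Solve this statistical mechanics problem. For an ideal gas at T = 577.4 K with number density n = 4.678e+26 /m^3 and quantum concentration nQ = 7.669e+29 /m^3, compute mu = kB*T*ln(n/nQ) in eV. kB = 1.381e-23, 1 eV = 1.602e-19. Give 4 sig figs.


Step 1: n/nQ = 4.678e+26/7.669e+29 = 0.00061
Step 2: ln(n/nQ) = -7.402
Step 3: mu = kB*T*ln(n/nQ) = 7.974e-21*-7.402 = -5.902e-20 J
Step 4: Convert to eV: -5.902e-20/1.602e-19 = -0.3684 eV

-0.3684


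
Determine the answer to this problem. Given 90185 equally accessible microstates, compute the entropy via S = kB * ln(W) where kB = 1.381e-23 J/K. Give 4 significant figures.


Step 1: ln(W) = ln(90185) = 11.41
Step 2: S = kB * ln(W) = 1.381e-23 * 11.41
Step 3: S = 1.576e-22 J/K

1.576e-22


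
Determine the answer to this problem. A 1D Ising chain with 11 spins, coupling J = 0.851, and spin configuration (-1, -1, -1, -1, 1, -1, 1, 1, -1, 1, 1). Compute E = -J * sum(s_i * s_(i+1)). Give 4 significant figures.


Step 1: Nearest-neighbor products: 1, 1, 1, -1, -1, -1, 1, -1, -1, 1
Step 2: Sum of products = 0
Step 3: E = -0.851 * 0 = 0

0


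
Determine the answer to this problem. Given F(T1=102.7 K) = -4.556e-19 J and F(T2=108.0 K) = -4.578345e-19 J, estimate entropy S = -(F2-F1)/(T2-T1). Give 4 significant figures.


Step 1: dF = F2 - F1 = -4.578345e-19 - (-4.556e-19) = -2.2345e-21 J
Step 2: dT = T2 - T1 = 108.0 - 102.7 = 5.3 K
Step 3: S = -dF/dT = -(-2.2345e-21)/5.3 = 4.216e-22 J/K

4.216e-22


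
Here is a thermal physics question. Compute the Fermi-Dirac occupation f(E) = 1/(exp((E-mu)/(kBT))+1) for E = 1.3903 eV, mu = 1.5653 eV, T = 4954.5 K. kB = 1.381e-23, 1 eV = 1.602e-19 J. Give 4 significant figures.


Step 1: (E - mu) = 1.3903 - 1.5653 = -0.175 eV
Step 2: Convert: (E-mu)*eV = -2.803e-20 J
Step 3: x = (E-mu)*eV/(kB*T) = -0.4097
Step 4: f = 1/(exp(-0.4097)+1) = 0.601

0.601


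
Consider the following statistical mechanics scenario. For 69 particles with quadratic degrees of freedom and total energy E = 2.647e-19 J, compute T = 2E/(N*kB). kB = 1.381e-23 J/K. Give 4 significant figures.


Step 1: Numerator = 2*E = 2*2.647e-19 = 5.294e-19 J
Step 2: Denominator = N*kB = 69*1.381e-23 = 9.529e-22
Step 3: T = 5.294e-19 / 9.529e-22 = 555.6 K

555.6


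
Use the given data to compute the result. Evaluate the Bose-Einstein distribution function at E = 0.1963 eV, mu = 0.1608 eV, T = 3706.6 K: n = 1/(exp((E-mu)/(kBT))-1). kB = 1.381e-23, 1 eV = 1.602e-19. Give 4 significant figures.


Step 1: (E - mu) = 0.0355 eV
Step 2: x = (E-mu)*eV/(kB*T) = 0.0355*1.602e-19/(1.381e-23*3706.6) = 0.1111
Step 3: exp(x) = 1.118
Step 4: n = 1/(exp(x)-1) = 8.51

8.51


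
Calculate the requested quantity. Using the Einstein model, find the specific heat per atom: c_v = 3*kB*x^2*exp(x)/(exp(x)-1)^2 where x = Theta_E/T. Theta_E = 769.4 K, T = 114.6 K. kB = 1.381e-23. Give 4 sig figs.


Step 1: x = Theta_E/T = 769.4/114.6 = 6.714
Step 2: x^2 = 45.07
Step 3: exp(x) = 823.7
Step 4: c_v = 3*1.381e-23*45.07*823.7/(823.7-1)^2 = 2.273e-24

2.273e-24


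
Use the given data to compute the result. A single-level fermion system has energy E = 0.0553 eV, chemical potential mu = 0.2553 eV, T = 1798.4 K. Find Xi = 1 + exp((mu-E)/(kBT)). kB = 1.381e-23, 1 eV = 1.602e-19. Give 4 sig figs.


Step 1: (mu - E) = 0.2553 - 0.0553 = 0.2 eV
Step 2: x = (mu-E)*eV/(kB*T) = 0.2*1.602e-19/(1.381e-23*1798.4) = 1.29
Step 3: exp(x) = 3.633
Step 4: Xi = 1 + 3.633 = 4.633

4.633


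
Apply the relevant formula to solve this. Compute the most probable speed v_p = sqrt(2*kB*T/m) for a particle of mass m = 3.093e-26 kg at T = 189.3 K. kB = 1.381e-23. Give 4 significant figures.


Step 1: Numerator = 2*kB*T = 2*1.381e-23*189.3 = 5.228e-21
Step 2: Ratio = 5.228e-21 / 3.093e-26 = 1.69e+05
Step 3: v_p = sqrt(1.69e+05) = 411.1 m/s

411.1


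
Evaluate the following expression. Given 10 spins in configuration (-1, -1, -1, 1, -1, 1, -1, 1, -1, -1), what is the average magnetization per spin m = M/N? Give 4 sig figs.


Step 1: Count up spins (+1): 3, down spins (-1): 7
Step 2: Total magnetization M = 3 - 7 = -4
Step 3: m = M/N = -4/10 = -0.4

-0.4


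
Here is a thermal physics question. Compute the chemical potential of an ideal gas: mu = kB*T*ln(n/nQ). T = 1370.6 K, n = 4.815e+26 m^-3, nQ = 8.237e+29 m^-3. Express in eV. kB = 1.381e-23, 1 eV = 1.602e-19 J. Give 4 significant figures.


Step 1: n/nQ = 4.815e+26/8.237e+29 = 0.0005846
Step 2: ln(n/nQ) = -7.445
Step 3: mu = kB*T*ln(n/nQ) = 1.893e-20*-7.445 = -1.409e-19 J
Step 4: Convert to eV: -1.409e-19/1.602e-19 = -0.8796 eV

-0.8796


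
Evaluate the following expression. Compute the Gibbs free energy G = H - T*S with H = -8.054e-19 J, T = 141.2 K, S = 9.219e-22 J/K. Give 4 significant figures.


Step 1: T*S = 141.2 * 9.219e-22 = 1.302e-19 J
Step 2: G = H - T*S = -8.054e-19 - 1.302e-19
Step 3: G = -9.356e-19 J

-9.356e-19


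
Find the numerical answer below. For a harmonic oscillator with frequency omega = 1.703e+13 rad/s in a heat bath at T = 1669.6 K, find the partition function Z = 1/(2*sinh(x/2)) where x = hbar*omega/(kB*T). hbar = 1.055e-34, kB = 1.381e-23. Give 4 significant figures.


Step 1: Compute x = hbar*omega/(kB*T) = 1.055e-34*1.703e+13/(1.381e-23*1669.6) = 0.07792
Step 2: x/2 = 0.03896
Step 3: sinh(x/2) = 0.03897
Step 4: Z = 1/(2*0.03897) = 12.83

12.83


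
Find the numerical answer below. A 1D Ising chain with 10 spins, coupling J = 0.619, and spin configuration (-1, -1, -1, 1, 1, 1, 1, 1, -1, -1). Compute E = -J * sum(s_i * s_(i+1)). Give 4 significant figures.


Step 1: Nearest-neighbor products: 1, 1, -1, 1, 1, 1, 1, -1, 1
Step 2: Sum of products = 5
Step 3: E = -0.619 * 5 = -3.095

-3.095


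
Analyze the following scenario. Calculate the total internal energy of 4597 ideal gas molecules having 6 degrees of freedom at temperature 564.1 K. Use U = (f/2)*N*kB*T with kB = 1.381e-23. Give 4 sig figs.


Step 1: f/2 = 6/2 = 3.0
Step 2: N*kB*T = 4597*1.381e-23*564.1 = 3.581e-17
Step 3: U = 3.0 * 3.581e-17 = 1.074e-16 J

1.074e-16


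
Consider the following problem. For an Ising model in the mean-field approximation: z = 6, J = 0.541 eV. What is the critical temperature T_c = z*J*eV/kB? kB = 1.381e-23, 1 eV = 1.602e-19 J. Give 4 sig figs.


Step 1: z*J = 6*0.541 = 3.246 eV
Step 2: Convert to Joules: 3.246*1.602e-19 = 5.2e-19 J
Step 3: T_c = 5.2e-19 / 1.381e-23 = 3.765e+04 K

3.765e+04


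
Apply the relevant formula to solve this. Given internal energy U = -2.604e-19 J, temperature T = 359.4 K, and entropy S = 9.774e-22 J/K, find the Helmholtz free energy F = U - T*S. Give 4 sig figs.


Step 1: T*S = 359.4 * 9.774e-22 = 3.513e-19 J
Step 2: F = U - T*S = -2.604e-19 - 3.513e-19
Step 3: F = -6.117e-19 J

-6.117e-19


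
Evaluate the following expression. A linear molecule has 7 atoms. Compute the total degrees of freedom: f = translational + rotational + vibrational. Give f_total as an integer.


Step 1: Translational DOF = 3
Step 2: Rotational DOF (linear) = 2
Step 3: Vibrational DOF = 3*7 - 5 = 16
Step 4: Total = 3 + 2 + 16 = 21

21


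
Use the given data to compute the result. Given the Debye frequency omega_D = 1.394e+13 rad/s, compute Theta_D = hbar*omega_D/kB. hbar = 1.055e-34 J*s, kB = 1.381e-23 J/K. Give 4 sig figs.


Step 1: hbar*omega_D = 1.055e-34 * 1.394e+13 = 1.471e-21 J
Step 2: Theta_D = 1.471e-21 / 1.381e-23
Step 3: Theta_D = 106.5 K

106.5


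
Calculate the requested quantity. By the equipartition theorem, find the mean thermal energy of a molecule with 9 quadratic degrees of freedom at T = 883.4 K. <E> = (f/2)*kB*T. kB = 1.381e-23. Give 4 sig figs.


Step 1: f/2 = 9/2 = 4.5
Step 2: kB*T = 1.381e-23 * 883.4 = 1.22e-20
Step 3: <E> = 4.5 * 1.22e-20 = 5.49e-20 J

5.49e-20


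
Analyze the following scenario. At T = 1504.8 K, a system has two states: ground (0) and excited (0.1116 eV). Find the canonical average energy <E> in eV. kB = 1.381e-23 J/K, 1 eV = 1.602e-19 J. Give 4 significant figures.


Step 1: beta*E = 0.1116*1.602e-19/(1.381e-23*1504.8) = 0.8603
Step 2: exp(-beta*E) = 0.423
Step 3: <E> = 0.1116*0.423/(1+0.423) = 0.03318 eV

0.03318


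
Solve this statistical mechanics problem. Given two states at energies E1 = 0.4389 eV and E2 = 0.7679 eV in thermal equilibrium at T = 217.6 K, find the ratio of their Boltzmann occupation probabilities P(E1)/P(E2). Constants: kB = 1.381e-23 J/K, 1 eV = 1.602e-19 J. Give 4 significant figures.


Step 1: Compute energy difference dE = E1 - E2 = 0.4389 - 0.7679 = -0.329 eV
Step 2: Convert to Joules: dE_J = -0.329 * 1.602e-19 = -5.271e-20 J
Step 3: Compute exponent = -dE_J / (kB * T) = -(-5.271e-20) / (1.381e-23 * 217.6) = 17.54
Step 4: P(E1)/P(E2) = exp(17.54) = 4.141e+07

4.141e+07


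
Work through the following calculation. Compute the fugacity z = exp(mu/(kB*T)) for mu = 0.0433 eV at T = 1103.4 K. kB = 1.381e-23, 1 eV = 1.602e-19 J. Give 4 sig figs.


Step 1: Convert mu to Joules: 0.0433*1.602e-19 = 6.937e-21 J
Step 2: kB*T = 1.381e-23*1103.4 = 1.524e-20 J
Step 3: mu/(kB*T) = 0.4552
Step 4: z = exp(0.4552) = 1.577

1.577


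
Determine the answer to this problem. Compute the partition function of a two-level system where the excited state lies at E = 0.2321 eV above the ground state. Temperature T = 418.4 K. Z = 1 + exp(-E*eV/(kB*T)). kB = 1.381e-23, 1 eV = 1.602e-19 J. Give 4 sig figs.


Step 1: Compute beta*E = E*eV/(kB*T) = 0.2321*1.602e-19/(1.381e-23*418.4) = 6.435
Step 2: exp(-beta*E) = exp(-6.435) = 0.001604
Step 3: Z = 1 + 0.001604 = 1.002

1.002


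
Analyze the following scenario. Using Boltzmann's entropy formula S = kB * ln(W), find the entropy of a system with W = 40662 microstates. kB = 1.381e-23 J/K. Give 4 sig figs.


Step 1: ln(W) = ln(40662) = 10.61
Step 2: S = kB * ln(W) = 1.381e-23 * 10.61
Step 3: S = 1.466e-22 J/K

1.466e-22


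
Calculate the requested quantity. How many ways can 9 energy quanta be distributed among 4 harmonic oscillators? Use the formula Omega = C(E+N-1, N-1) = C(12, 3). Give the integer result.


Step 1: Use binomial coefficient C(12, 3)
Step 2: Numerator = 12! / 9!
Step 3: Denominator = 3!
Step 4: Omega = 220

220


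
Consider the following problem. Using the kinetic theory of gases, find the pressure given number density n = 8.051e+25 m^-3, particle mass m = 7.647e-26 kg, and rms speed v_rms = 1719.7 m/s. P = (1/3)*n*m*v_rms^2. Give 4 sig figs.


Step 1: v_rms^2 = 1719.7^2 = 2.957e+06
Step 2: n*m = 8.051e+25*7.647e-26 = 6.157
Step 3: P = (1/3)*6.157*2.957e+06 = 6.069e+06 Pa

6.069e+06


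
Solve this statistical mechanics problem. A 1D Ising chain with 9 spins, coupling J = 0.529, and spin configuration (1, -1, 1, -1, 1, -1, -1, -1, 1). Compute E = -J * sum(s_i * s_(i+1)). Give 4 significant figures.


Step 1: Nearest-neighbor products: -1, -1, -1, -1, -1, 1, 1, -1
Step 2: Sum of products = -4
Step 3: E = -0.529 * -4 = 2.116

2.116


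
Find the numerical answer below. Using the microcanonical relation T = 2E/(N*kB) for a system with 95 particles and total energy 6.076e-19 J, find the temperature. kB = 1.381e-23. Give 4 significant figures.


Step 1: Numerator = 2*E = 2*6.076e-19 = 1.215e-18 J
Step 2: Denominator = N*kB = 95*1.381e-23 = 1.312e-21
Step 3: T = 1.215e-18 / 1.312e-21 = 926.3 K

926.3


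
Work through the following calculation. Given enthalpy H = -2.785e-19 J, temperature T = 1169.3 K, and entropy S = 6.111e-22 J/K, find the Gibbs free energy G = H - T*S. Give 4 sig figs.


Step 1: T*S = 1169.3 * 6.111e-22 = 7.146e-19 J
Step 2: G = H - T*S = -2.785e-19 - 7.146e-19
Step 3: G = -9.931e-19 J

-9.931e-19


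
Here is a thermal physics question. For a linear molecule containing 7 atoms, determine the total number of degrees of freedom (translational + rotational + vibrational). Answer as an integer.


Step 1: Translational DOF = 3
Step 2: Rotational DOF (linear) = 2
Step 3: Vibrational DOF = 3*7 - 5 = 16
Step 4: Total = 3 + 2 + 16 = 21

21


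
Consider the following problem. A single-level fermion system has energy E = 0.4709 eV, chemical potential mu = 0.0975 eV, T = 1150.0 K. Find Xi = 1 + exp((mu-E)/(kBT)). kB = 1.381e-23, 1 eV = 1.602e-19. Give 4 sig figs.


Step 1: (mu - E) = 0.0975 - 0.4709 = -0.3734 eV
Step 2: x = (mu-E)*eV/(kB*T) = -0.3734*1.602e-19/(1.381e-23*1150.0) = -3.767
Step 3: exp(x) = 0.02313
Step 4: Xi = 1 + 0.02313 = 1.023

1.023


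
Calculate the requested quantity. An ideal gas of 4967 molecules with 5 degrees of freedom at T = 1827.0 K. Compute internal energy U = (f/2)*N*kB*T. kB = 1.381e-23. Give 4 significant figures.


Step 1: f/2 = 5/2 = 2.5
Step 2: N*kB*T = 4967*1.381e-23*1827.0 = 1.253e-16
Step 3: U = 2.5 * 1.253e-16 = 3.133e-16 J

3.133e-16


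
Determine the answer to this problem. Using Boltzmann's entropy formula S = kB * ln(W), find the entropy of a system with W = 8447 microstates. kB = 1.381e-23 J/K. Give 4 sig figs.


Step 1: ln(W) = ln(8447) = 9.042
Step 2: S = kB * ln(W) = 1.381e-23 * 9.042
Step 3: S = 1.249e-22 J/K

1.249e-22


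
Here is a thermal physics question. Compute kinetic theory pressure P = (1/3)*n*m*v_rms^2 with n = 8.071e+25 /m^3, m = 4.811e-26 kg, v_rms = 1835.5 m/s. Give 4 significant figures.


Step 1: v_rms^2 = 1835.5^2 = 3.369e+06
Step 2: n*m = 8.071e+25*4.811e-26 = 3.883
Step 3: P = (1/3)*3.883*3.369e+06 = 4.361e+06 Pa

4.361e+06
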